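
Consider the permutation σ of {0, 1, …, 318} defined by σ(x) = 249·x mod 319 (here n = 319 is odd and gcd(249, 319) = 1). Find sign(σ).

Trace 215: π^k(215) = [215, 262, 162, 144, 128, 291, 46] for k=0..6.
Decompose π into cycles: lengths [20, 20, 20, 20, 20, 20, 20, 20, 20, 20, 20, 20, 20, 20, 10, 4, 4, 4, 4, 4, 4, 4, 1] (23 cycles, including the fixed point 0).
23 cycles on 319: each ℓ→(−1)^(ℓ−1), product (−1)^296 = +1.
Check: (249/319) = +1 by Zolotarev.

+1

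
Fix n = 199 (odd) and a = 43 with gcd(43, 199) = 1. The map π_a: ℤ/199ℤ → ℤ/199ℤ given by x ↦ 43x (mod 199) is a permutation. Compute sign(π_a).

Start at x=178: 178 → 92 → 175 → 162 → 1 → 43 → 58 → … (one orbit).
The orbit structure of x ↦ 43x mod 199: 23 orbits of sizes [9, 9, 9, 9, 9, 9, 9, 9, 9, 9, 9, 9, 9, 9, 9, 9, 9, 9, 9, 9, 9, 9, 1].
Σ(ℓ_i−1) = 199−23 = 176; sign = (−1)^176 = +1.
Zolotarev: (43|199) = +1, matching the cycle-count sign.

+1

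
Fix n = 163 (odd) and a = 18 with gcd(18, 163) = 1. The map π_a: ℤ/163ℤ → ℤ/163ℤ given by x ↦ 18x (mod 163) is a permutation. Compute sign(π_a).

-1

Start at x=137: 137 → 21 → 52 → 121 → 59 → 84 → 45 → … (one orbit).
π_18 has 2 disjoint cycles with lengths [162, 1] on {0,…,162}.
sign(π) = (−1)^{n − #cycles} = (−1)^{163−2} = (−1)^161 = -1.
Via Zolotarev, sign(π_{18}) = (18|163) = -1.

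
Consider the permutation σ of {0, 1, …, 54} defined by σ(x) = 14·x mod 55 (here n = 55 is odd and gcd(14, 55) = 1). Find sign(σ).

Trace 31: π^k(31) = [31, 49, 26, 34, 36, 9, 16] for k=0..6.
π_14 has 9 disjoint cycles with lengths [10, 10, 10, 10, 5, 5, 2, 2, 1] on {0,…,54}.
With 9 cycles on 55 points, sign = (−1)^{55−9} = +1.
Zolotarev: (14|55) = +1, matching the cycle-count sign.

+1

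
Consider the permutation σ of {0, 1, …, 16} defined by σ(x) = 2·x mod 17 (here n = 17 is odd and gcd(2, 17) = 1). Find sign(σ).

+1

Trace 2: π^k(2) = [2, 4, 8, 16, 15, 13, 9] for k=0..6.
Decompose π into cycles: lengths [8, 8, 1] (3 cycles, including the fixed point 0).
With 3 cycles on 17 points, sign = (−1)^{17−3} = +1.
Via Zolotarev, sign(π_{2}) = (2|17) = +1.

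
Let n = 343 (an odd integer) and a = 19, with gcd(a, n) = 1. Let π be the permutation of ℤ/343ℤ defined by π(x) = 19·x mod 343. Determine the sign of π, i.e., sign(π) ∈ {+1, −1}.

-1

Orbit of 324 under x↦19x: [324, 325, 1, 19, 18, 342]… (length divides ord_343(19)).
The orbit structure of x ↦ 19x mod 343: 58 orbits of sizes [6, 6, 6, 6, 6, 6, 6, 6, 6, 6, 6, 6, 6, 6, 6, 6, 6, 6, 6, 6, 6, 6, 6, 6, 6, 6, 6, 6, 6, 6, 6, 6, 6, 6, 6, 6, 6, 6, 6, 6, 6, 6, 6, 6, 6, 6, 6, 6, 6, 6, 6, 6, 6, 6, 6, 6, 6, 1].
sign(π) = (−1)^{n − #cycles} = (−1)^{343−58} = (−1)^285 = -1.
The Jacobi symbol (19|343) = -1 (Zolotarev) agrees.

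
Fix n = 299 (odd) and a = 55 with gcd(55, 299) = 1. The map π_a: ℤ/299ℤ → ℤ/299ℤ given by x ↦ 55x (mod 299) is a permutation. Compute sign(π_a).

+1

Trace 289: π^k(289) = [289, 48, 248, 185, 9, 196, 16] for k=0..6.
Cycle lengths of π_55 on ℤ/299ℤ: [33, 33, 33, 33, 33, 33, 33, 33, 11, 11, 3, 3, 3, 3, 1]; 15 cycles in total.
299 − 15 = 284 transpositions; sign(π) = (−1)^284 = +1.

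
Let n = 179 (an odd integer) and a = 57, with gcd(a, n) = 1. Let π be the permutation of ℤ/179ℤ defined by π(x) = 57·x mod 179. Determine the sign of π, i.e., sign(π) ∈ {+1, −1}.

+1

Trace 27: π^k(27) = [27, 107, 13, 25, 172, 138, 169] for k=0..6.
Cycle type of π: 89×2 + 1; total 3 cycles.
179 − 3 = 176 transpositions; sign(π) = (−1)^176 = +1.
(57|179)_J = +1 (Zolotarev's lemma cross-check).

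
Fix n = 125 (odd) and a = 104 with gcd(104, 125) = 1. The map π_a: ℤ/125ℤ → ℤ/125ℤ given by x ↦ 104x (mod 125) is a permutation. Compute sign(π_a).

+1

Start at x=34: 34 → 36 → 119 → 1 → 104 → 66 → 114 → … (one orbit).
7 cycles of lengths [50, 50, 10, 10, 2, 2, 1].
7 cycles on 125: each ℓ→(−1)^(ℓ−1), product (−1)^118 = +1.
The Jacobi symbol (104|125) = +1 (Zolotarev) agrees.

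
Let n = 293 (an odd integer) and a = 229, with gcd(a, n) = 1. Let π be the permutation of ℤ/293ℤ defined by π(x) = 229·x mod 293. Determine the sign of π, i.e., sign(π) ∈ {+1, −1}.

Trace 94: π^k(94) = [94, 137, 22, 57, 161, 244, 206] for k=0..6.
Cycle lengths of π_229 on ℤ/293ℤ: [73, 73, 73, 73, 1]; 5 cycles in total.
With 5 cycles on 293 points, sign = (−1)^{293−5} = +1.

+1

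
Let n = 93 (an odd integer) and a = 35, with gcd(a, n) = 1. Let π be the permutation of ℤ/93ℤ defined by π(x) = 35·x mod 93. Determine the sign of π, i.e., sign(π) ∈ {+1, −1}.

-1

Trace 16: π^k(16) = [16, 2, 70, 32, 4, 47, 64] for k=0..6.
The orbit structure of x ↦ 35x mod 93: 14 orbits of sizes [10, 10, 10, 10, 10, 10, 5, 5, 5, 5, 5, 5, 2, 1].
sign(π) = (−1)^{n − #cycles} = (−1)^{93−14} = (−1)^79 = -1.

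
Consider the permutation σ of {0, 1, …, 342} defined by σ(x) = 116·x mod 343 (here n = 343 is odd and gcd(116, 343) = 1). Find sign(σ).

+1

Orbit of 214 under x↦116x: [214, 128, 99, 165, 275, 1, 116]… (length divides ord_343(116)).
Decompose π into cycles: lengths [21, 21, 21, 21, 21, 21, 21, 21, 21, 21, 21, 21, 21, 21, 3, 3, 3, 3, 3, 3, 3, 3, 3, 3, 3, 3, 3, 3, 3, 3, 1] (31 cycles, including the fixed point 0).
n − c = 343 − 31 = 312; sign = (−1)^312 = +1.
The Jacobi symbol (116|343) = +1 (Zolotarev) agrees.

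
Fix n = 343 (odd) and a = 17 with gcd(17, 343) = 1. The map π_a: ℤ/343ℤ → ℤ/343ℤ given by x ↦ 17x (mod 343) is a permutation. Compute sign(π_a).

Trace 151: π^k(151) = [151, 166, 78, 297, 247, 83, 39] for k=0..6.
Cycle lengths of π_17 on ℤ/343ℤ: [294, 42, 6, 1]; 4 cycles in total.
343 − 4 = 339 transpositions; sign(π) = (−1)^339 = -1.
The Jacobi symbol (17|343) = -1 (Zolotarev) agrees.

-1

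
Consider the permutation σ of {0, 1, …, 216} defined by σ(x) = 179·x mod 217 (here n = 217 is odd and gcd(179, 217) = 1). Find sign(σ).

Trace 214: π^k(214) = [214, 114, 8, 130, 51, 15, 81] for k=0..6.
Decompose π into cycles: lengths [30, 30, 30, 30, 30, 30, 30, 3, 3, 1] (10 cycles, including the fixed point 0).
With 10 cycles on 217 points, sign = (−1)^{217−10} = -1.
Zolotarev: (179|217) = -1, matching the cycle-count sign.

-1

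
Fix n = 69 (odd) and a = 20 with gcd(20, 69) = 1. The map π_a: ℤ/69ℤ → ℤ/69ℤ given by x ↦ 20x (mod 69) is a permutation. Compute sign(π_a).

+1

Start at x=49: 49 → 14 → 4 → 11 → 13 → 53 → 25 → … (one orbit).
Cycle type of π: 22×3 + 2 + 1; total 5 cycles.
sign(π) = (−1)^{n − #cycles} = (−1)^{69−5} = (−1)^64 = +1.
The Jacobi symbol (20|69) = +1 (Zolotarev) agrees.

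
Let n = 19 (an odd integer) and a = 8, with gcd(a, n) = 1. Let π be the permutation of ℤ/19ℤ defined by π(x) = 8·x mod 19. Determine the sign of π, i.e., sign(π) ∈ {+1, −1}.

Trace 1: π^k(1) = [1, 8, 7, 18, 11, 12] for k=0..5.
Cycle lengths of π_8 on ℤ/19ℤ: [6, 6, 6, 1]; 4 cycles in total.
sign(π) = (−1)^{n − #cycles} = (−1)^{19−4} = (−1)^15 = -1.
(8|19)_J = -1 (Zolotarev's lemma cross-check).

-1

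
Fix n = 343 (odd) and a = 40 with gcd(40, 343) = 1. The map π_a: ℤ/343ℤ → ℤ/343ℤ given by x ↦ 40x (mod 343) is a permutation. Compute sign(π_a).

Orbit of 114 under x↦40x: [114, 101, 267, 47, 165, 83, 233]… (length divides ord_343(40)).
Cycle lengths of π_40 on ℤ/343ℤ: [294, 42, 6, 1]; 4 cycles in total.
sign(π) = (−1)^{n − #cycles} = (−1)^{343−4} = (−1)^339 = -1.
Check: (40/343) = -1 by Zolotarev.

-1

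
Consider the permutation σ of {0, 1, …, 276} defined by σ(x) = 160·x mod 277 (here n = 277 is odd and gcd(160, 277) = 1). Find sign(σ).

Trace 160: π^k(160) = [160, 116, 1] for k=0..2.
Cycle type of π: 3×92 + 1; total 93 cycles.
With 93 cycles on 277 points, sign = (−1)^{277−93} = +1.
Zolotarev: (160|277) = +1, matching the cycle-count sign.

+1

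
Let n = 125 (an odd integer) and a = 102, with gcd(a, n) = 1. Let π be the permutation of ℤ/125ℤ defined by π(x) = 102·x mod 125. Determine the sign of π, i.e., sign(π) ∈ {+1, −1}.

-1

Start at x=28: 28 → 106 → 62 → 74 → 48 → 21 → 17 → … (one orbit).
π_102 has 4 disjoint cycles with lengths [100, 20, 4, 1] on {0,…,124}.
sign(π) = (−1)^{n − #cycles} = (−1)^{125−4} = (−1)^121 = -1.
Check: (102/125) = -1 by Zolotarev.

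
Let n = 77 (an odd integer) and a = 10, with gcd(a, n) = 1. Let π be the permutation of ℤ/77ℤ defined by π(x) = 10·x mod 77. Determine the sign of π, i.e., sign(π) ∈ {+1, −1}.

+1

Orbit of 67 under x↦10x: [67, 54, 1, 10, 23, 76]… (length divides ord_77(10)).
π_10 has 17 disjoint cycles with lengths [6, 6, 6, 6, 6, 6, 6, 6, 6, 6, 6, 2, 2, 2, 2, 2, 1] on {0,…,76}.
17 cycles on 77: each ℓ→(−1)^(ℓ−1), product (−1)^60 = +1.
The Jacobi symbol (10|77) = +1 (Zolotarev) agrees.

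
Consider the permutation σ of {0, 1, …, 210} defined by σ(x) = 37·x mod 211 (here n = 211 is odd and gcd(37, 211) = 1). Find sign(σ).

+1

Orbit of 117 under x↦37x: [117, 109, 24, 44, 151, 101, 150]… (length divides ord_211(37)).
Decompose π into cycles: lengths [105, 105, 1] (3 cycles, including the fixed point 0).
With 3 cycles on 211 points, sign = (−1)^{211−3} = +1.
Check: (37/211) = +1 by Zolotarev.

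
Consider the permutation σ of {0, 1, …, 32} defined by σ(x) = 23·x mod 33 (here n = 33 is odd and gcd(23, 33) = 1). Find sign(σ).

-1

Orbit of 23 under x↦23x: [23, 1]… (length divides ord_33(23)).
Decompose π into cycles: lengths [2, 2, 2, 2, 2, 2, 2, 2, 2, 2, 2, 1, 1, 1, 1, 1, 1, 1, 1, 1, 1, 1] (22 cycles, including the fixed point 0).
n − c = 33 − 22 = 11; sign = (−1)^11 = -1.
(23|33)_J = -1 (Zolotarev's lemma cross-check).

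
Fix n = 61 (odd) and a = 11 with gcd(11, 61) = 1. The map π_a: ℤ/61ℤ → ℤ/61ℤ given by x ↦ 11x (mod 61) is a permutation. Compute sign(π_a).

-1

Start at x=1: 1 → 11 → 60 → 50 → 1 (one orbit).
Cycle lengths of π_11 on ℤ/61ℤ: [4, 4, 4, 4, 4, 4, 4, 4, 4, 4, 4, 4, 4, 4, 4, 1]; 16 cycles in total.
sign(π) = (−1)^{n − #cycles} = (−1)^{61−16} = (−1)^45 = -1.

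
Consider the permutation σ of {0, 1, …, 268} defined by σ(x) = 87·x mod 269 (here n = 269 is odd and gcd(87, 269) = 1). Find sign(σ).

Orbit of 58 under x↦87x: [58, 204, 263, 16, 47, 54, 125]… (length divides ord_269(87)).
Cycle type of π: 67×4 + 1; total 5 cycles.
269 − 5 = 264 transpositions; sign(π) = (−1)^264 = +1.

+1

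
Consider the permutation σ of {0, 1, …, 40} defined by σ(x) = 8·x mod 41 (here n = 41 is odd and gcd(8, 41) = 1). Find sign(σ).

Orbit of 18 under x↦8x: [18, 21, 4, 32, 10, 39, 25]… (length divides ord_41(8)).
Cycle type of π: 20×2 + 1; total 3 cycles.
With 3 cycles on 41 points, sign = (−1)^{41−3} = +1.

+1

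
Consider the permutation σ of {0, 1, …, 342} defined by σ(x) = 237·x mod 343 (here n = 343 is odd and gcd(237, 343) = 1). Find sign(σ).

Start at x=160: 160 → 190 → 97 → 8 → 181 → 22 → 69 → … (one orbit).
The orbit structure of x ↦ 237x mod 343: 10 orbits of sizes [98, 98, 98, 14, 14, 14, 2, 2, 2, 1].
343 − 10 = 333 transpositions; sign(π) = (−1)^333 = -1.
Check: (237/343) = -1 by Zolotarev.

-1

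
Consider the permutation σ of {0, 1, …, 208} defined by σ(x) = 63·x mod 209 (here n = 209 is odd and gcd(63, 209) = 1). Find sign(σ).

Start at x=149: 149 → 191 → 120 → 36 → 178 → 137 → 62 → … (one orbit).
Decompose π into cycles: lengths [90, 90, 10, 9, 9, 1] (6 cycles, including the fixed point 0).
sign(π) = (−1)^{n − #cycles} = (−1)^{209−6} = (−1)^203 = -1.

-1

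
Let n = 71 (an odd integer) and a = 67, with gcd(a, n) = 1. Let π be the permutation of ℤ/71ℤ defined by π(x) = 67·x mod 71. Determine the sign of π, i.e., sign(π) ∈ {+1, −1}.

Trace 2: π^k(2) = [2, 63, 32, 14, 15, 11, 27] for k=0..6.
Cycle lengths of π_67 on ℤ/71ℤ: [70, 1]; 2 cycles in total.
sign(π) = (−1)^{n − #cycles} = (−1)^{71−2} = (−1)^69 = -1.

-1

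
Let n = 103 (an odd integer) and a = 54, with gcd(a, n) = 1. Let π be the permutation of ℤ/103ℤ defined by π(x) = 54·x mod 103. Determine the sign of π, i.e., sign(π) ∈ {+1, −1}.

Trace 69: π^k(69) = [69, 18, 45, 61, 101, 98, 39] for k=0..6.
Cycle type of π: 102 + 1; total 2 cycles.
2 cycles on 103: each ℓ→(−1)^(ℓ−1), product (−1)^101 = -1.

-1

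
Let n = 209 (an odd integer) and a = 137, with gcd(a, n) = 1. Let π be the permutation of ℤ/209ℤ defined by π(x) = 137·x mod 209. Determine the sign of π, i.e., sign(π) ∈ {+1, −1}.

+1

Trace 159: π^k(159) = [159, 47, 169, 163, 177, 5, 58] for k=0..6.
π_137 has 9 disjoint cycles with lengths [45, 45, 45, 45, 9, 9, 5, 5, 1] on {0,…,208}.
n − c = 209 − 9 = 200; sign = (−1)^200 = +1.
(137|209)_J = +1 (Zolotarev's lemma cross-check).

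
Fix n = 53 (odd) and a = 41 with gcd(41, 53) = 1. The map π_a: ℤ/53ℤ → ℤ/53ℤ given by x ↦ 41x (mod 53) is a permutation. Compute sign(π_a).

-1

Orbit of 42 under x↦41x: [42, 26, 6, 34, 16, 20, 25]… (length divides ord_53(41)).
2 cycles of lengths [52, 1].
Σ(ℓ_i−1) = 53−2 = 51; sign = (−1)^51 = -1.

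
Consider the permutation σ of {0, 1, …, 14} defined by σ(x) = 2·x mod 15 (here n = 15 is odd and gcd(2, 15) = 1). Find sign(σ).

+1

Start at x=8: 8 → 1 → 2 → 4 → 8 (one orbit).
Cycle type of π: 4×3 + 2 + 1; total 5 cycles.
n − c = 15 − 5 = 10; sign = (−1)^10 = +1.
The Jacobi symbol (2|15) = +1 (Zolotarev) agrees.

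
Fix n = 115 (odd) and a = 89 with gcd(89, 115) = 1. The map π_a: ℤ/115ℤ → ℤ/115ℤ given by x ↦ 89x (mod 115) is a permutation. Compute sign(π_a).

Trace 1: π^k(1) = [1, 89, 101, 19, 81, 79, 16] for k=0..6.
π_89 has 8 disjoint cycles with lengths [22, 22, 22, 22, 22, 2, 2, 1] on {0,…,114}.
8 cycles on 115: each ℓ→(−1)^(ℓ−1), product (−1)^107 = -1.
Check: (89/115) = -1 by Zolotarev.

-1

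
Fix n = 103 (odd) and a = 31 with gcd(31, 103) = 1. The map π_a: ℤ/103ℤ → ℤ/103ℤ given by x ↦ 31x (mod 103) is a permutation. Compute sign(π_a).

Trace 80: π^k(80) = [80, 8, 42, 66, 89, 81, 39] for k=0..6.
π_31 has 4 disjoint cycles with lengths [34, 34, 34, 1] on {0,…,102}.
sign(π) = (−1)^{n − #cycles} = (−1)^{103−4} = (−1)^99 = -1.

-1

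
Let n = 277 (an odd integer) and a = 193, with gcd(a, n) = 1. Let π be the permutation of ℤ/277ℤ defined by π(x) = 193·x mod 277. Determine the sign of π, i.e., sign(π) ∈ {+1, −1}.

+1

Start at x=19: 19 → 66 → 273 → 59 → 30 → 250 → 52 → … (one orbit).
Cycle type of π: 46×6 + 1; total 7 cycles.
sign(π) = (−1)^{n − #cycles} = (−1)^{277−7} = (−1)^270 = +1.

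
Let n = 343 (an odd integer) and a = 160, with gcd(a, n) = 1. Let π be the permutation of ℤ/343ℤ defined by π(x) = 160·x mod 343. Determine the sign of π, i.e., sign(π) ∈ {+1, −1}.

Orbit of 62 under x↦160x: [62, 316, 139, 288, 118, 15, 342]… (length divides ord_343(160)).
Cycle type of π: 98×3 + 14×3 + 2×3 + 1; total 10 cycles.
n − c = 343 − 10 = 333; sign = (−1)^333 = -1.
(160|343)_J = -1 (Zolotarev's lemma cross-check).

-1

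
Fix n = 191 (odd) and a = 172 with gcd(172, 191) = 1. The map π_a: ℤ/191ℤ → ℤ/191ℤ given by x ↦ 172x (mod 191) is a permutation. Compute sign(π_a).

Trace 6: π^k(6) = [6, 77, 65, 102, 163, 150, 15] for k=0..6.
3 cycles of lengths [95, 95, 1].
n − c = 191 − 3 = 188; sign = (−1)^188 = +1.

+1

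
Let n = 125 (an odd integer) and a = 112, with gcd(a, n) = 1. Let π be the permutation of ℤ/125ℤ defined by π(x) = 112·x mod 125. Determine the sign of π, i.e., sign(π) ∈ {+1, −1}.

Trace 44: π^k(44) = [44, 53, 61, 82, 59, 108, 96] for k=0..6.
The orbit structure of x ↦ 112x mod 125: 4 orbits of sizes [100, 20, 4, 1].
n − c = 125 − 4 = 121; sign = (−1)^121 = -1.

-1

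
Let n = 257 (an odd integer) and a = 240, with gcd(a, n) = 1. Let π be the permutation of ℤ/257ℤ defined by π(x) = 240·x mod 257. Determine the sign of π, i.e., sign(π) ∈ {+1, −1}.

+1

Start at x=137: 137 → 241 → 15 → 2 → 223 → 64 → 197 → … (one orbit).
The orbit structure of x ↦ 240x mod 257: 9 orbits of sizes [32, 32, 32, 32, 32, 32, 32, 32, 1].
257 − 9 = 248 transpositions; sign(π) = (−1)^248 = +1.
Via Zolotarev, sign(π_{240}) = (240|257) = +1.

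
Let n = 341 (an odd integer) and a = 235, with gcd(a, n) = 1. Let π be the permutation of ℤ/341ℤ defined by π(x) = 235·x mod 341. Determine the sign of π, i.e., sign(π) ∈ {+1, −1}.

+1

Start at x=20: 20 → 267 → 1 → 235 → 324 → 97 → 289 → … (one orbit).
Cycle type of π: 15×22 + 5×2 + 1; total 25 cycles.
sign(π) = (−1)^{n − #cycles} = (−1)^{341−25} = (−1)^316 = +1.
The Jacobi symbol (235|341) = +1 (Zolotarev) agrees.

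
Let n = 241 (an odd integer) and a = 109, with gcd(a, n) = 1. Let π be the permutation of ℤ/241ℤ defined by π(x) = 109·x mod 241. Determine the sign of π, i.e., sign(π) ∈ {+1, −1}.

Trace 191: π^k(191) = [191, 93, 15, 189, 116, 112, 158] for k=0..6.
The orbit structure of x ↦ 109x mod 241: 2 orbits of sizes [240, 1].
2 cycles on 241: each ℓ→(−1)^(ℓ−1), product (−1)^239 = -1.
Zolotarev: (109|241) = -1, matching the cycle-count sign.

-1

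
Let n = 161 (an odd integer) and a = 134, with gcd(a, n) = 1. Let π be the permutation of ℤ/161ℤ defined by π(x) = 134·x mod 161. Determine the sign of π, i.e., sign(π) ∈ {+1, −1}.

Trace 99: π^k(99) = [99, 64, 43, 127, 113, 8, 106] for k=0..6.
π_134 has 14 disjoint cycles with lengths [22, 22, 22, 22, 22, 22, 22, 1, 1, 1, 1, 1, 1, 1] on {0,…,160}.
sign(π) = (−1)^{n − #cycles} = (−1)^{161−14} = (−1)^147 = -1.

-1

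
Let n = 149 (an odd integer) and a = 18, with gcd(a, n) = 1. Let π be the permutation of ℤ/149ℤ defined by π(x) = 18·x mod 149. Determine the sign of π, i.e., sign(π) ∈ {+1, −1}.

Start at x=15: 15 → 121 → 92 → 17 → 8 → 144 → 59 → … (one orbit).
Cycle type of π: 148 + 1; total 2 cycles.
With 2 cycles on 149 points, sign = (−1)^{149−2} = -1.
Via Zolotarev, sign(π_{18}) = (18|149) = -1.

-1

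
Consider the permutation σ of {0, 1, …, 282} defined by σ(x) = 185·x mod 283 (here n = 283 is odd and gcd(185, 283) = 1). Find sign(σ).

Start at x=181: 181 → 91 → 138 → 60 → 63 → 52 → 281 → … (one orbit).
Cycle type of π: 141×2 + 1; total 3 cycles.
With 3 cycles on 283 points, sign = (−1)^{283−3} = +1.

+1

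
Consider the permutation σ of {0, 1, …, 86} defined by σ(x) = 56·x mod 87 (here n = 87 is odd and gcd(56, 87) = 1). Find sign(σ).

Orbit of 32 under x↦56x: [32, 52, 41, 34, 77, 49, 47]… (length divides ord_87(56)).
Decompose π into cycles: lengths [28, 28, 28, 2, 1] (5 cycles, including the fixed point 0).
5 cycles on 87: each ℓ→(−1)^(ℓ−1), product (−1)^82 = +1.
Via Zolotarev, sign(π_{56}) = (56|87) = +1.

+1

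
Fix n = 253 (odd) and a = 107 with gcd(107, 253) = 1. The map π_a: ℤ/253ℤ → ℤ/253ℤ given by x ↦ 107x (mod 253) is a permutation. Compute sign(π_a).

Trace 222: π^k(222) = [222, 225, 40, 232, 30, 174, 149] for k=0..6.
Cycle lengths of π_107 on ℤ/253ℤ: [110, 110, 22, 10, 1]; 5 cycles in total.
sign(π) = (−1)^{n − #cycles} = (−1)^{253−5} = (−1)^248 = +1.
Check: (107/253) = +1 by Zolotarev.

+1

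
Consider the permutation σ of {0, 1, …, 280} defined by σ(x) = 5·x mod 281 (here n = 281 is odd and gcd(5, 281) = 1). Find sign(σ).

Trace 106: π^k(106) = [106, 249, 121, 43, 215, 232, 36] for k=0..6.
Cycle lengths of π_5 on ℤ/281ℤ: [140, 140, 1]; 3 cycles in total.
sign(π) = (−1)^{n − #cycles} = (−1)^{281−3} = (−1)^278 = +1.

+1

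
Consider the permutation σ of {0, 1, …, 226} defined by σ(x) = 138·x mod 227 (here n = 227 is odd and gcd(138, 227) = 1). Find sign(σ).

Trace 108: π^k(108) = [108, 149, 132, 56, 10, 18, 214] for k=0..6.
2 cycles of lengths [226, 1].
n − c = 227 − 2 = 225; sign = (−1)^225 = -1.

-1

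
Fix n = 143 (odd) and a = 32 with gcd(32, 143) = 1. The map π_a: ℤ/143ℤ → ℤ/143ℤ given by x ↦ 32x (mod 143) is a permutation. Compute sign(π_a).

+1

Orbit of 109 under x↦32x: [109, 56, 76, 1, 32, 23, 21]… (length divides ord_143(32)).
Decompose π into cycles: lengths [12, 12, 12, 12, 12, 12, 12, 12, 12, 12, 12, 2, 2, 2, 2, 2, 1] (17 cycles, including the fixed point 0).
17 cycles on 143: each ℓ→(−1)^(ℓ−1), product (−1)^126 = +1.
Zolotarev: (32|143) = +1, matching the cycle-count sign.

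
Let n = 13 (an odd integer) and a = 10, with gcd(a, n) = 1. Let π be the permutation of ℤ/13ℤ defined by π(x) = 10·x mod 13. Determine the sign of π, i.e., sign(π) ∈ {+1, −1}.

Start at x=1: 1 → 10 → 9 → 12 → 3 → 4 → 1 (one orbit).
π_10 has 3 disjoint cycles with lengths [6, 6, 1] on {0,…,12}.
13 − 3 = 10 transpositions; sign(π) = (−1)^10 = +1.
The Jacobi symbol (10|13) = +1 (Zolotarev) agrees.

+1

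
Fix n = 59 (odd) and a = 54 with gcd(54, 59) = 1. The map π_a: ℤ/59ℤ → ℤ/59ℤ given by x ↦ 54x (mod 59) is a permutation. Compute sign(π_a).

-1

Start at x=24: 24 → 57 → 10 → 9 → 14 → 48 → 55 → … (one orbit).
2 cycles of lengths [58, 1].
2 cycles on 59: each ℓ→(−1)^(ℓ−1), product (−1)^57 = -1.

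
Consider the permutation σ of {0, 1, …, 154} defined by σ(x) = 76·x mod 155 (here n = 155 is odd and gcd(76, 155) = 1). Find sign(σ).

+1

Orbit of 1 under x↦76x: [1, 76, 41, 16, 131, 36, 101]… (length divides ord_155(76)).
π_76 has 15 disjoint cycles with lengths [15, 15, 15, 15, 15, 15, 15, 15, 15, 15, 1, 1, 1, 1, 1] on {0,…,154}.
Σ(ℓ_i−1) = 155−15 = 140; sign = (−1)^140 = +1.
Via Zolotarev, sign(π_{76}) = (76|155) = +1.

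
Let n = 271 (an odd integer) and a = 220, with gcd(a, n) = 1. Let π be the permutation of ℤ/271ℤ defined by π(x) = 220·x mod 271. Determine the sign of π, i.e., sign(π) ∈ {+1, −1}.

Start at x=139: 139 → 228 → 25 → 80 → 256 → 223 → 9 → … (one orbit).
Decompose π into cycles: lengths [135, 135, 1] (3 cycles, including the fixed point 0).
3 cycles on 271: each ℓ→(−1)^(ℓ−1), product (−1)^268 = +1.

+1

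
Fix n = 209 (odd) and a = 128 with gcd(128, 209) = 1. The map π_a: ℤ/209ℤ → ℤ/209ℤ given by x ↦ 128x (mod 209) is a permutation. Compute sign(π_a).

+1

Trace 128: π^k(128) = [128, 82, 46, 36, 10, 26, 193] for k=0..6.
Decompose π into cycles: lengths [90, 90, 18, 10, 1] (5 cycles, including the fixed point 0).
With 5 cycles on 209 points, sign = (−1)^{209−5} = +1.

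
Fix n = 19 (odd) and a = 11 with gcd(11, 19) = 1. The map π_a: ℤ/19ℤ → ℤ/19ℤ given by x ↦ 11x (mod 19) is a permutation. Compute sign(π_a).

+1

Trace 11: π^k(11) = [11, 7, 1] for k=0..2.
Decompose π into cycles: lengths [3, 3, 3, 3, 3, 3, 1] (7 cycles, including the fixed point 0).
19 − 7 = 12 transpositions; sign(π) = (−1)^12 = +1.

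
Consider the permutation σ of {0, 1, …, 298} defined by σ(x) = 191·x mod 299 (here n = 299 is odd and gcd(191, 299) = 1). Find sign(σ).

Orbit of 250 under x↦191x: [250, 209, 152, 29, 157, 87, 172]… (length divides ord_299(191)).
Decompose π into cycles: lengths [66, 66, 66, 66, 22, 3, 3, 3, 3, 1] (10 cycles, including the fixed point 0).
10 cycles on 299: each ℓ→(−1)^(ℓ−1), product (−1)^289 = -1.
Zolotarev: (191|299) = -1, matching the cycle-count sign.

-1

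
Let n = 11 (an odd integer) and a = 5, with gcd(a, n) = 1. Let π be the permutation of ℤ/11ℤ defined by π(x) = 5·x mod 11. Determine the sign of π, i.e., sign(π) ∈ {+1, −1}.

+1

Orbit of 9 under x↦5x: [9, 1, 5, 3, 4]… (length divides ord_11(5)).
Cycle lengths of π_5 on ℤ/11ℤ: [5, 5, 1]; 3 cycles in total.
3 cycles on 11: each ℓ→(−1)^(ℓ−1), product (−1)^8 = +1.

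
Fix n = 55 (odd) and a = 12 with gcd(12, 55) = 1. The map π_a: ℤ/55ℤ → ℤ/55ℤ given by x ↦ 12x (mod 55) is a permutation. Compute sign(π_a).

-1

Trace 23: π^k(23) = [23, 1, 12, 34] for k=0..3.
22 cycles of lengths [4, 4, 4, 4, 4, 4, 4, 4, 4, 4, 4, 1, 1, 1, 1, 1, 1, 1, 1, 1, 1, 1].
With 22 cycles on 55 points, sign = (−1)^{55−22} = -1.
The Jacobi symbol (12|55) = -1 (Zolotarev) agrees.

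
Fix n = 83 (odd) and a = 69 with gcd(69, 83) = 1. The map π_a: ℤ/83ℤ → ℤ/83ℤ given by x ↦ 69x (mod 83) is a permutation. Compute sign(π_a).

+1

Orbit of 9 under x↦69x: [9, 40, 21, 38, 49, 61, 59]… (length divides ord_83(69)).
The orbit structure of x ↦ 69x mod 83: 3 orbits of sizes [41, 41, 1].
83 − 3 = 80 transpositions; sign(π) = (−1)^80 = +1.
(69|83)_J = +1 (Zolotarev's lemma cross-check).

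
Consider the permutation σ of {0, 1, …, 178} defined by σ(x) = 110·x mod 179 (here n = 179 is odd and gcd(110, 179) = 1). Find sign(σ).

+1

Orbit of 29 under x↦110x: [29, 147, 60, 156, 155, 45, 117]… (length divides ord_179(110)).
Cycle lengths of π_110 on ℤ/179ℤ: [89, 89, 1]; 3 cycles in total.
3 cycles on 179: each ℓ→(−1)^(ℓ−1), product (−1)^176 = +1.
Via Zolotarev, sign(π_{110}) = (110|179) = +1.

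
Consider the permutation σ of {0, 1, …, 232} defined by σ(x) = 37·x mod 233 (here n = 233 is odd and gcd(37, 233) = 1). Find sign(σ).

+1

Orbit of 102 under x↦37x: [102, 46, 71, 64, 38, 8, 63]… (length divides ord_233(37)).
Cycle type of π: 29×8 + 1; total 9 cycles.
sign(π) = (−1)^{n − #cycles} = (−1)^{233−9} = (−1)^224 = +1.
Via Zolotarev, sign(π_{37}) = (37|233) = +1.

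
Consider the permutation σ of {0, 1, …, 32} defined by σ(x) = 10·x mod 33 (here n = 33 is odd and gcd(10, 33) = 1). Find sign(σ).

-1

Start at x=10: 10 → 1 → 10 (one orbit).
18 cycles of lengths [2, 2, 2, 2, 2, 2, 2, 2, 2, 2, 2, 2, 2, 2, 2, 1, 1, 1].
With 18 cycles on 33 points, sign = (−1)^{33−18} = -1.
Via Zolotarev, sign(π_{10}) = (10|33) = -1.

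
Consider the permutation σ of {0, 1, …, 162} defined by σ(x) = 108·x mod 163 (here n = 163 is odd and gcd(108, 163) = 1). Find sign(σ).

-1

Start at x=89: 89 → 158 → 112 → 34 → 86 → 160 → 2 → … (one orbit).
π_108 has 2 disjoint cycles with lengths [162, 1] on {0,…,162}.
n − c = 163 − 2 = 161; sign = (−1)^161 = -1.
Check: (108/163) = -1 by Zolotarev.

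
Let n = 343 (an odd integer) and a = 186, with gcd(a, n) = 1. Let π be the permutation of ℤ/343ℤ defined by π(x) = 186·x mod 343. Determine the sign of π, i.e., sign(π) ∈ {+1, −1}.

+1

Trace 51: π^k(51) = [51, 225, 4, 58, 155, 18, 261] for k=0..6.
7 cycles of lengths [147, 147, 21, 21, 3, 3, 1].
sign(π) = (−1)^{n − #cycles} = (−1)^{343−7} = (−1)^336 = +1.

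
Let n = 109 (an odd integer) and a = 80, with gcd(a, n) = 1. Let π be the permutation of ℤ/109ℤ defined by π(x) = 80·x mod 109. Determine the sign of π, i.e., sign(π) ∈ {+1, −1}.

+1

Orbit of 89 under x↦80x: [89, 35, 75, 5, 73, 63, 26]… (length divides ord_109(80)).
Cycle lengths of π_80 on ℤ/109ℤ: [27, 27, 27, 27, 1]; 5 cycles in total.
109 − 5 = 104 transpositions; sign(π) = (−1)^104 = +1.
The Jacobi symbol (80|109) = +1 (Zolotarev) agrees.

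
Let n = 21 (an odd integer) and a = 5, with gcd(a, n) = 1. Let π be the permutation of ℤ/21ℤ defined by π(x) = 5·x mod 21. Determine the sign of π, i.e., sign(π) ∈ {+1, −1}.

+1

Start at x=5: 5 → 4 → 20 → 16 → 17 → 1 → 5 (one orbit).
Cycle type of π: 6×3 + 2 + 1; total 5 cycles.
21 − 5 = 16 transpositions; sign(π) = (−1)^16 = +1.
The Jacobi symbol (5|21) = +1 (Zolotarev) agrees.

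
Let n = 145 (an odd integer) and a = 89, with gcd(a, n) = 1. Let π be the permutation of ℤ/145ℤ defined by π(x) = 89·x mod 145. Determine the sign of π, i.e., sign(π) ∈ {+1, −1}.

Start at x=91: 91 → 124 → 16 → 119 → 6 → 99 → 111 → … (one orbit).
The orbit structure of x ↦ 89x mod 145: 8 orbits of sizes [28, 28, 28, 28, 28, 2, 2, 1].
Σ(ℓ_i−1) = 145−8 = 137; sign = (−1)^137 = -1.

-1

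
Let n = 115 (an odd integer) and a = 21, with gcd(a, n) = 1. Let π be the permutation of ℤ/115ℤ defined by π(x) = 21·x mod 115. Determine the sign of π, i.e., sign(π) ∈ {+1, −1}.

-1

Trace 21: π^k(21) = [21, 96, 61, 16, 106, 41, 56] for k=0..6.
Cycle type of π: 22×5 + 1×5; total 10 cycles.
10 cycles on 115: each ℓ→(−1)^(ℓ−1), product (−1)^105 = -1.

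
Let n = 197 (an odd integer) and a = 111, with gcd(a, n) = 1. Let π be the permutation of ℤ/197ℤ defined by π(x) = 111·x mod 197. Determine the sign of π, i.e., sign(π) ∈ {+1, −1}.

-1

Start at x=45: 45 → 70 → 87 → 4 → 50 → 34 → 31 → … (one orbit).
Cycle lengths of π_111 on ℤ/197ℤ: [196, 1]; 2 cycles in total.
With 2 cycles on 197 points, sign = (−1)^{197−2} = -1.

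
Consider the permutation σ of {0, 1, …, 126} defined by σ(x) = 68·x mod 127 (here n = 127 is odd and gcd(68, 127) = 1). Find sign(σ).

+1

Orbit of 37 under x↦68x: [37, 103, 19, 22, 99, 1, 68]… (length divides ord_127(68)).
Decompose π into cycles: lengths [9, 9, 9, 9, 9, 9, 9, 9, 9, 9, 9, 9, 9, 9, 1] (15 cycles, including the fixed point 0).
With 15 cycles on 127 points, sign = (−1)^{127−15} = +1.
Check: (68/127) = +1 by Zolotarev.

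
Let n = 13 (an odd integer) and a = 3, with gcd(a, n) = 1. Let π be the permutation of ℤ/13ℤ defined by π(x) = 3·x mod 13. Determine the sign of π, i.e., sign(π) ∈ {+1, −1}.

+1

Start at x=3: 3 → 9 → 1 → 3 (one orbit).
5 cycles of lengths [3, 3, 3, 3, 1].
sign(π) = (−1)^{n − #cycles} = (−1)^{13−5} = (−1)^8 = +1.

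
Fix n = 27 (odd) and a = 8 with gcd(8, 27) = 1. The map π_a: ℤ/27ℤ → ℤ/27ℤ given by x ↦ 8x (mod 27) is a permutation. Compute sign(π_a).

Start at x=1: 1 → 8 → 10 → 26 → 19 → 17 → 1 (one orbit).
Cycle type of π: 6×3 + 2×4 + 1; total 8 cycles.
sign(π) = (−1)^{n − #cycles} = (−1)^{27−8} = (−1)^19 = -1.

-1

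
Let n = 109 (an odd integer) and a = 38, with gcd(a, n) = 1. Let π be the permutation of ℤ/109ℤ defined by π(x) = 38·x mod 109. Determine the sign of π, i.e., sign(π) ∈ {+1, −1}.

Start at x=105: 105 → 66 → 1 → 38 → 27 → 45 → 75 → … (one orbit).
π_38 has 13 disjoint cycles with lengths [9, 9, 9, 9, 9, 9, 9, 9, 9, 9, 9, 9, 1] on {0,…,108}.
n − c = 109 − 13 = 96; sign = (−1)^96 = +1.
Check: (38/109) = +1 by Zolotarev.

+1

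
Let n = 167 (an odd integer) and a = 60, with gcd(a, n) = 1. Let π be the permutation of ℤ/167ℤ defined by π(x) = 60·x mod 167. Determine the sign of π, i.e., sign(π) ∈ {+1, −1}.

Trace 102: π^k(102) = [102, 108, 134, 24, 104, 61, 153] for k=0..6.
π_60 has 2 disjoint cycles with lengths [166, 1] on {0,…,166}.
n − c = 167 − 2 = 165; sign = (−1)^165 = -1.
(60|167)_J = -1 (Zolotarev's lemma cross-check).

-1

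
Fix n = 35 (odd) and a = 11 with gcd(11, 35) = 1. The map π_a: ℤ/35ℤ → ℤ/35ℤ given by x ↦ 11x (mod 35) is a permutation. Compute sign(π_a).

+1

Start at x=11: 11 → 16 → 1 → 11 (one orbit).
Decompose π into cycles: lengths [3, 3, 3, 3, 3, 3, 3, 3, 3, 3, 1, 1, 1, 1, 1] (15 cycles, including the fixed point 0).
35 − 15 = 20 transpositions; sign(π) = (−1)^20 = +1.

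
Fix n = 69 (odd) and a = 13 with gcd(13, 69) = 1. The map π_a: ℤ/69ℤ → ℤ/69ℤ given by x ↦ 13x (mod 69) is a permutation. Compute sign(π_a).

Trace 16: π^k(16) = [16, 1, 13, 31, 58, 64, 4] for k=0..6.
π_13 has 9 disjoint cycles with lengths [11, 11, 11, 11, 11, 11, 1, 1, 1] on {0,…,68}.
sign(π) = (−1)^{n − #cycles} = (−1)^{69−9} = (−1)^60 = +1.
Check: (13/69) = +1 by Zolotarev.

+1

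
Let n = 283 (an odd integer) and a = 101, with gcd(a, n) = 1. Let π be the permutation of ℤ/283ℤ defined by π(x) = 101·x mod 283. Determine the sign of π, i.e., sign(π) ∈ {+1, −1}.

+1

Start at x=40: 40 → 78 → 237 → 165 → 251 → 164 → 150 → … (one orbit).
Cycle type of π: 141×2 + 1; total 3 cycles.
n − c = 283 − 3 = 280; sign = (−1)^280 = +1.
(101|283)_J = +1 (Zolotarev's lemma cross-check).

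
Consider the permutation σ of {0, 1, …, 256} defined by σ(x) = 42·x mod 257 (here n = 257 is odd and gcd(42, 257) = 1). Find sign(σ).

+1

Orbit of 134 under x↦42x: [134, 231, 193, 139, 184, 18, 242]… (length divides ord_257(42)).
Cycle lengths of π_42 on ℤ/257ℤ: [128, 128, 1]; 3 cycles in total.
Σ(ℓ_i−1) = 257−3 = 254; sign = (−1)^254 = +1.
Check: (42/257) = +1 by Zolotarev.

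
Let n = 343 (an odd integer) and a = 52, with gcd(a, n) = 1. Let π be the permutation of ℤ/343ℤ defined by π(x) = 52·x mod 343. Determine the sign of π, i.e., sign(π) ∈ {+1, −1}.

-1

Start at x=282: 282 → 258 → 39 → 313 → 155 → 171 → 317 → … (one orbit).
Cycle lengths of π_52 on ℤ/343ℤ: [294, 42, 6, 1]; 4 cycles in total.
n − c = 343 − 4 = 339; sign = (−1)^339 = -1.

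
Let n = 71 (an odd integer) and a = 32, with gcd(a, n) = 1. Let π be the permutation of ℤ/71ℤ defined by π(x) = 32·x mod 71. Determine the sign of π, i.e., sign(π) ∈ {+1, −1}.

Orbit of 1 under x↦32x: [1, 32, 30, 37, 48, 45, 20]… (length divides ord_71(32)).
π_32 has 11 disjoint cycles with lengths [7, 7, 7, 7, 7, 7, 7, 7, 7, 7, 1] on {0,…,70}.
71 − 11 = 60 transpositions; sign(π) = (−1)^60 = +1.

+1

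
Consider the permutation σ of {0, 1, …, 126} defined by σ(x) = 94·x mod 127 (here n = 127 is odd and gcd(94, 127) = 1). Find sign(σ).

Trace 50: π^k(50) = [50, 1, 94, 73, 4, 122, 38] for k=0..6.
The orbit structure of x ↦ 94x mod 127: 7 orbits of sizes [21, 21, 21, 21, 21, 21, 1].
127 − 7 = 120 transpositions; sign(π) = (−1)^120 = +1.
Via Zolotarev, sign(π_{94}) = (94|127) = +1.

+1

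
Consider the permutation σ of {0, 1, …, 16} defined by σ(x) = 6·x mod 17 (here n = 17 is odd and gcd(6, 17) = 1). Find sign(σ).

-1

Orbit of 2 under x↦6x: [2, 12, 4, 7, 8, 14, 16]… (length divides ord_17(6)).
2 cycles of lengths [16, 1].
Σ(ℓ_i−1) = 17−2 = 15; sign = (−1)^15 = -1.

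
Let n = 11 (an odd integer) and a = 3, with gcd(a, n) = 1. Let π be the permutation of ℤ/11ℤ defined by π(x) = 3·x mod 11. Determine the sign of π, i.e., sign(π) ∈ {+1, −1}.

+1

Orbit of 9 under x↦3x: [9, 5, 4, 1, 3]… (length divides ord_11(3)).
Cycle lengths of π_3 on ℤ/11ℤ: [5, 5, 1]; 3 cycles in total.
Σ(ℓ_i−1) = 11−3 = 8; sign = (−1)^8 = +1.
Via Zolotarev, sign(π_{3}) = (3|11) = +1.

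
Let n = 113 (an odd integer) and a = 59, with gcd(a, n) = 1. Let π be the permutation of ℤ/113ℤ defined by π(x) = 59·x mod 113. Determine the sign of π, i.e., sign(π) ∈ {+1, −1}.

Start at x=71: 71 → 8 → 20 → 50 → 12 → 30 → 75 → … (one orbit).
2 cycles of lengths [112, 1].
2 cycles on 113: each ℓ→(−1)^(ℓ−1), product (−1)^111 = -1.
The Jacobi symbol (59|113) = -1 (Zolotarev) agrees.

-1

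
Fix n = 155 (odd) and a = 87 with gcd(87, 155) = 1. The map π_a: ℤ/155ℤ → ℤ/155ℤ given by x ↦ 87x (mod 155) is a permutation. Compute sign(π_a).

-1

Trace 56: π^k(56) = [56, 67, 94, 118, 36, 32, 149] for k=0..6.
Cycle lengths of π_87 on ℤ/155ℤ: [12, 12, 12, 12, 12, 12, 12, 12, 12, 12, 4, 3, 3, 3, 3, 3, 3, 3, 3, 3, 3, 1]; 22 cycles in total.
155 − 22 = 133 transpositions; sign(π) = (−1)^133 = -1.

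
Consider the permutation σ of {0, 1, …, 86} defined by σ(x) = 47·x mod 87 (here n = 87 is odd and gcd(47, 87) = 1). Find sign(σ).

Trace 56: π^k(56) = [56, 22, 77, 52, 8, 28, 11] for k=0..6.
Cycle lengths of π_47 on ℤ/87ℤ: [28, 28, 28, 2, 1]; 5 cycles in total.
sign(π) = (−1)^{n − #cycles} = (−1)^{87−5} = (−1)^82 = +1.
Zolotarev: (47|87) = +1, matching the cycle-count sign.

+1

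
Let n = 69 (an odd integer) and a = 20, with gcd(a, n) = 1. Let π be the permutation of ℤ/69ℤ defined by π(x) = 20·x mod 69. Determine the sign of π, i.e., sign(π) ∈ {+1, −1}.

+1

Orbit of 14 under x↦20x: [14, 4, 11, 13, 53, 25, 17]… (length divides ord_69(20)).
The orbit structure of x ↦ 20x mod 69: 5 orbits of sizes [22, 22, 22, 2, 1].
n − c = 69 − 5 = 64; sign = (−1)^64 = +1.
Zolotarev: (20|69) = +1, matching the cycle-count sign.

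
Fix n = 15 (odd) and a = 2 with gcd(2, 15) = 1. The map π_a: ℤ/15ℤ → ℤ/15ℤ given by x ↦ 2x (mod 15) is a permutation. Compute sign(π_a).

+1

Orbit of 2 under x↦2x: [2, 4, 8, 1]… (length divides ord_15(2)).
Decompose π into cycles: lengths [4, 4, 4, 2, 1] (5 cycles, including the fixed point 0).
5 cycles on 15: each ℓ→(−1)^(ℓ−1), product (−1)^10 = +1.
Check: (2/15) = +1 by Zolotarev.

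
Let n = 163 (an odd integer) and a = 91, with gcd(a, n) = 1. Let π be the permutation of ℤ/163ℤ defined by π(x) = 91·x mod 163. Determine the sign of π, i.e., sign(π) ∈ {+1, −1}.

+1

Orbit of 113 under x↦91x: [113, 14, 133, 41, 145, 155, 87]… (length divides ord_163(91)).
3 cycles of lengths [81, 81, 1].
163 − 3 = 160 transpositions; sign(π) = (−1)^160 = +1.
The Jacobi symbol (91|163) = +1 (Zolotarev) agrees.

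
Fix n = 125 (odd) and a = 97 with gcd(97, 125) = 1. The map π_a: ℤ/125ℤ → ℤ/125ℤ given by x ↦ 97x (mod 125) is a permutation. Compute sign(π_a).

Trace 109: π^k(109) = [109, 73, 81, 107, 4, 13, 11] for k=0..6.
The orbit structure of x ↦ 97x mod 125: 4 orbits of sizes [100, 20, 4, 1].
4 cycles on 125: each ℓ→(−1)^(ℓ−1), product (−1)^121 = -1.
Zolotarev: (97|125) = -1, matching the cycle-count sign.

-1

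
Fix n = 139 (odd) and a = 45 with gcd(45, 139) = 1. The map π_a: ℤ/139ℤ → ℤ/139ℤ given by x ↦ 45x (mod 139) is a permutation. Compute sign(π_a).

+1

Start at x=52: 52 → 116 → 77 → 129 → 106 → 44 → 34 → … (one orbit).
Decompose π into cycles: lengths [23, 23, 23, 23, 23, 23, 1] (7 cycles, including the fixed point 0).
n − c = 139 − 7 = 132; sign = (−1)^132 = +1.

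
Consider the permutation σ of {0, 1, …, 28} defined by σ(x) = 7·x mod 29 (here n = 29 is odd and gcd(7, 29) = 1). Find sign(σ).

+1

Trace 7: π^k(7) = [7, 20, 24, 23, 16, 25, 1] for k=0..6.
Cycle lengths of π_7 on ℤ/29ℤ: [7, 7, 7, 7, 1]; 5 cycles in total.
5 cycles on 29: each ℓ→(−1)^(ℓ−1), product (−1)^24 = +1.
Via Zolotarev, sign(π_{7}) = (7|29) = +1.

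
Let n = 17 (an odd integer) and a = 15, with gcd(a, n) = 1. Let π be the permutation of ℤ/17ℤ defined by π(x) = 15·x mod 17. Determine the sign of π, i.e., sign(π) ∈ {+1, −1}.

+1

Start at x=16: 16 → 2 → 13 → 8 → 1 → 15 → 4 → … (one orbit).
The orbit structure of x ↦ 15x mod 17: 3 orbits of sizes [8, 8, 1].
With 3 cycles on 17 points, sign = (−1)^{17−3} = +1.
Via Zolotarev, sign(π_{15}) = (15|17) = +1.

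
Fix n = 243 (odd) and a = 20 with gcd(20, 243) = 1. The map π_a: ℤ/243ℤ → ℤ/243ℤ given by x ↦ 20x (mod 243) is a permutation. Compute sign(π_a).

-1

Orbit of 239 under x↦20x: [239, 163, 101, 76, 62, 25, 14]… (length divides ord_243(20)).
The orbit structure of x ↦ 20x mod 243: 6 orbits of sizes [162, 54, 18, 6, 2, 1].
6 cycles on 243: each ℓ→(−1)^(ℓ−1), product (−1)^237 = -1.
(20|243)_J = -1 (Zolotarev's lemma cross-check).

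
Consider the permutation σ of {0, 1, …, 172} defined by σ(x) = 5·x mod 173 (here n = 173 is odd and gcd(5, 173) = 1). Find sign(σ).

-1

Trace 30: π^k(30) = [30, 150, 58, 117, 66, 157, 93] for k=0..6.
Cycle lengths of π_5 on ℤ/173ℤ: [172, 1]; 2 cycles in total.
n − c = 173 − 2 = 171; sign = (−1)^171 = -1.
(5|173)_J = -1 (Zolotarev's lemma cross-check).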